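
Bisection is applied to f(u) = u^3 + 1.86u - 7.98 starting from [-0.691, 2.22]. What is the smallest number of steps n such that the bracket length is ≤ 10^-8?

29

Initial width b − a = 2.22 − -0.691 = 2.911000.
After n steps the width is (b−a)/2^n; need (b−a)/2^n ≤ 10^-8.
So n ≥ log₂(2.911000/10^-8) = log₂(291100000.0000) ≈ 28.1169.
Hence n = 29.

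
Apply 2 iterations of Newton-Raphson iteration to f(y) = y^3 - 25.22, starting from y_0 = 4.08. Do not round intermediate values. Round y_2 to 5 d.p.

f'(y) = 3y^2
y_0 = 4.080000: f = 42.697312, f' = 49.939200 → y_1 = 4.080000 - (42.697312)/(49.939200) = 3.225014
y_1 = 3.225014: f = 8.322455, f' = 31.202148 → y_2 = 3.225014 - (8.322455)/(31.202148) = 2.958287

2.95829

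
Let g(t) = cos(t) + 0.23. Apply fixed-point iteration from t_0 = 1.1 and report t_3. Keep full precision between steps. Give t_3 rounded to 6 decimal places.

0.765829

t_1 = g(1.100000) = 0.683596
t_2 = g(0.683596) = 1.005306
t_3 = g(1.005306) = 0.765829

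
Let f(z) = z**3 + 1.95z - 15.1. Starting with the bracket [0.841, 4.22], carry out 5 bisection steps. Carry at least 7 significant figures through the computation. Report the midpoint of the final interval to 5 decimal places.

2.16092

f(0.841000) = -12.865227, f(4.220000) = 68.280448 (opposite signs)
step 1: m = 2.530500, f(m) = 6.038355 > 0 → root in [0.841000, 2.530500]
step 2: m = 1.685750, f(m) = -7.022302 < 0 → root in [1.685750, 2.530500]
step 3: m = 2.108125, f(m) = -1.620246 < 0 → root in [2.108125, 2.530500]
step 4: m = 2.319313, f(m) = 1.898729 > 0 → root in [2.108125, 2.319313]
step 5: m = 2.213719, f(m) = 0.065193 > 0 → root in [2.108125, 2.213719]
Midpoint of [2.108125, 2.213719] = 2.160922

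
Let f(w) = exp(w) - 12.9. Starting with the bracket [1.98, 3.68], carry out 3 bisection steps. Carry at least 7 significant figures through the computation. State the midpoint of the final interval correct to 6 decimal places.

2.511250

f(1.980000) = -5.657257, f(3.680000) = 26.746394 (opposite signs)
step 1: m = 2.830000, f(m) = 4.045461 > 0 → root in [1.980000, 2.830000]
step 2: m = 2.405000, f(m) = -1.821570 < 0 → root in [2.405000, 2.830000]
step 3: m = 2.617500, f(m) = 0.801427 > 0 → root in [2.405000, 2.617500]
Midpoint of [2.405000, 2.617500] = 2.511250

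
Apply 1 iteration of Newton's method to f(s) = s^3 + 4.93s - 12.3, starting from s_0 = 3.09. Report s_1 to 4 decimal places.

f'(s) = 3s^2 + 4.93
s_0 = 3.090000: f = 32.437329, f' = 33.574300 → s_1 = 3.090000 - (32.437329)/(33.574300) = 2.123864

2.1239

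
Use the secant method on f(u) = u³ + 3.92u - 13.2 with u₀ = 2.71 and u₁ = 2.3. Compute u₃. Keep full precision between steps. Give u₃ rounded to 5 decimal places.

1.84371

f(u_0) = 17.325711, f(u_1) = 7.983000
u_2 = 2.300000 - (7.983000)·(2.300000 - 2.710000)/(7.983000 - (17.325711)) = 1.949670; f(u_2) = 1.853821
u_3 = 1.949670 - (1.853821)·(1.949670 - 2.300000)/(1.853821 - (7.983000)) = 1.843710; f(u_3) = 0.294606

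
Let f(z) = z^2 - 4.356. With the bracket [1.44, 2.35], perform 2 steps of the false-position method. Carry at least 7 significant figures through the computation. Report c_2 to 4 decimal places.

f(1.440000) = -2.282400, f(2.350000) = 1.166500
step 1: c = 2.042216, f(c) = -0.185352 < 0 → new bracket [2.042216, 2.350000]
step 2: c = 2.084417, f(c) = -0.011208 < 0 → new bracket [2.084417, 2.350000]

2.0844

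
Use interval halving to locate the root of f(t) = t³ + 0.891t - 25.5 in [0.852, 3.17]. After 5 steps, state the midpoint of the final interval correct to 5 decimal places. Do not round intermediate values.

2.84403

f(0.852000) = -24.122398, f(3.170000) = 9.179483 (opposite signs)
step 1: m = 2.011000, f(m) = -15.575472 < 0 → root in [2.011000, 3.170000]
step 2: m = 2.590500, f(m) = -5.807821 < 0 → root in [2.590500, 3.170000]
step 3: m = 2.880250, f(m) = 0.960396 > 0 → root in [2.590500, 2.880250]
step 4: m = 2.735375, f(m) = -2.595949 < 0 → root in [2.735375, 2.880250]
step 5: m = 2.807813, f(m) = -0.861976 < 0 → root in [2.807813, 2.880250]
Midpoint of [2.807813, 2.880250] = 2.844031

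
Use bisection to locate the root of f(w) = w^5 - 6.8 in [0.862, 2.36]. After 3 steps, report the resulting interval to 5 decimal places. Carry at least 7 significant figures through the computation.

[1.42375, 1.61100]

f(0.862000) = -6.324077, f(2.360000) = 66.408248 (opposite signs)
step 1: m = 1.611000, f(m) = 4.051198 > 0 → root in [0.862000, 1.611000]
step 2: m = 1.236500, f(m) = -3.909516 < 0 → root in [1.236500, 1.611000]
step 3: m = 1.423750, f(m) = -0.949827 < 0 → root in [1.423750, 1.611000]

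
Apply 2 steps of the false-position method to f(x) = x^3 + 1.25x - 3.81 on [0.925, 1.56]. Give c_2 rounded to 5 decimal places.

f(0.925000) = -1.862297, f(1.560000) = 1.936416
step 1: c = 1.236305, f(c) = -0.374988 < 0 → new bracket [1.236305, 1.560000]
step 2: c = 1.288819, f(c) = -0.058176 < 0 → new bracket [1.288819, 1.560000]

1.28882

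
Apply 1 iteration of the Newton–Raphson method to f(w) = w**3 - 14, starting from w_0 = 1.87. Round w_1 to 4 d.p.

2.5812

f'(w) = 3w**2
w_0 = 1.870000: f = -7.460797, f' = 10.490700 → w_1 = 1.870000 - (-7.460797)/(10.490700) = 2.581182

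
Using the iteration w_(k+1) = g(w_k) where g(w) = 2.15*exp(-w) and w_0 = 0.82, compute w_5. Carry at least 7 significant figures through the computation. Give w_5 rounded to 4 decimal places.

w_1 = g(0.820000) = 0.946928
w_2 = g(0.946928) = 0.834051
w_3 = g(0.834051) = 0.933715
w_4 = g(0.933715) = 0.845145
w_5 = g(0.845145) = 0.923415

0.9234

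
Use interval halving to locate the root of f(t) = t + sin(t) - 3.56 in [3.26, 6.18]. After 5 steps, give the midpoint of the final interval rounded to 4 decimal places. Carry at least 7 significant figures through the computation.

f(3.260000) = -0.418131, f(6.180000) = 2.516998 (opposite signs)
step 1: m = 4.720000, f(m) = 0.160029 > 0 → root in [3.260000, 4.720000]
step 2: m = 3.990000, f(m) = -0.320228 < 0 → root in [3.990000, 4.720000]
step 3: m = 4.355000, f(m) = -0.141813 < 0 → root in [4.355000, 4.720000]
step 4: m = 4.537500, f(m) = -0.007246 < 0 → root in [4.537500, 4.720000]
step 5: m = 4.628750, f(m) = 0.072246 > 0 → root in [4.537500, 4.628750]
Midpoint of [4.537500, 4.628750] = 4.583125

4.5831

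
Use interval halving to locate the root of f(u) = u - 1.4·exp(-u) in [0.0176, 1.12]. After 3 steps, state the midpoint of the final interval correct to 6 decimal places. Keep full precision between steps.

0.637700

f(0.017600) = -1.357976, f(1.120000) = 0.663208 (opposite signs)
step 1: m = 0.568800, f(m) = -0.223886 < 0 → root in [0.568800, 1.120000]
step 2: m = 0.844400, f(m) = 0.242659 > 0 → root in [0.568800, 0.844400]
step 3: m = 0.706600, f(m) = 0.015954 > 0 → root in [0.568800, 0.706600]
Midpoint of [0.568800, 0.706600] = 0.637700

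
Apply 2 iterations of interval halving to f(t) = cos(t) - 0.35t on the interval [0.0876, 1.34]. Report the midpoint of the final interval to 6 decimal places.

1.183450

f(0.087600) = 0.965506, f(1.340000) = -0.240247 (opposite signs)
step 1: m = 0.713800, f(m) = 0.506049 > 0 → root in [0.713800, 1.340000]
step 2: m = 1.026900, f(m) = 0.158059 > 0 → root in [1.026900, 1.340000]
Midpoint of [1.026900, 1.340000] = 1.183450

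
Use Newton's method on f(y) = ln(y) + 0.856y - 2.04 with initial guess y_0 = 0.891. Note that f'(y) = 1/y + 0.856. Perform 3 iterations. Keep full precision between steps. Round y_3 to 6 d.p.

1.737676

Newton update: y ← y − f(y)/f'(y).
y_0 = 0.891000: f = -1.392715, f' = 1.978334 → y_1 = 0.891000 - (-1.392715)/(1.978334) = 1.594984
y_1 = 1.594984: f = -0.207831, f' = 1.482966 → y_2 = 1.594984 - (-0.207831)/(1.482966) = 1.735129
y_2 = 1.735129: f = -0.003648, f' = 1.432326 → y_3 = 1.735129 - (-0.003648)/(1.432326) = 1.737676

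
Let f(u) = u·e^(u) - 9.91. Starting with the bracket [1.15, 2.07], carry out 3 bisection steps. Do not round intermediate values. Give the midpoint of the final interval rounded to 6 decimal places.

f(1.150000) = -6.278078, f(2.070000) = 6.494384 (opposite signs)
step 1: m = 1.610000, f(m) = -1.855474 < 0 → root in [1.610000, 2.070000]
step 2: m = 1.840000, f(m) = 1.675630 > 0 → root in [1.610000, 1.840000]
step 3: m = 1.725000, f(m) = -0.228401 < 0 → root in [1.725000, 1.840000]
Midpoint of [1.725000, 1.840000] = 1.782500

1.782500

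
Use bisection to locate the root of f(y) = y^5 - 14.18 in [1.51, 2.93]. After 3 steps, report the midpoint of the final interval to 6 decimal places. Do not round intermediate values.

1.776250

f(1.510000) = -6.329727, f(2.930000) = 201.762488 (opposite signs)
step 1: m = 2.220000, f(m) = 39.741861 > 0 → root in [1.510000, 2.220000]
step 2: m = 1.865000, f(m) = 8.382862 > 0 → root in [1.510000, 1.865000]
step 3: m = 1.687500, f(m) = -0.495816 < 0 → root in [1.687500, 1.865000]
Midpoint of [1.687500, 1.865000] = 1.776250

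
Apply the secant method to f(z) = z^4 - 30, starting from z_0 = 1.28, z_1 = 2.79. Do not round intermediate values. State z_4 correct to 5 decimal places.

2.36525

Secant update: z_(k+1) = z_k − f(z_k)·(z_k − z_(k-1))/(f(z_k) − f(z_(k-1))).
f(z_0) = -27.315645, f(z_1) = 30.592213
z_2 = 2.790000 - (30.592213)·(2.790000 - 1.280000)/(30.592213 - (-27.315645)) = 1.992280; f(z_2) = -14.245605
z_3 = 1.992280 - (-14.245605)·(1.992280 - 2.790000)/(-14.245605 - (30.592213)) = 2.245727; f(z_3) = -4.565227
z_4 = 2.245727 - (-4.565227)·(2.245727 - 1.992280)/(-4.565227 - (-14.245605)) = 2.365251; f(z_4) = 1.297475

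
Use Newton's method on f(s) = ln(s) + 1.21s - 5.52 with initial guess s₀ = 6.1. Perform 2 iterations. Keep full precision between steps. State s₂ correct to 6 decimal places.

3.521329

f'(s) = 1/s + 1.21
s_0 = 6.100000: f = 3.669289, f' = 1.373934 → s_1 = 6.100000 - (3.669289)/(1.373934) = 3.429357
s_1 = 3.429357: f = -0.138106, f' = 1.501600 → s_2 = 3.429357 - (-0.138106)/(1.501600) = 3.521329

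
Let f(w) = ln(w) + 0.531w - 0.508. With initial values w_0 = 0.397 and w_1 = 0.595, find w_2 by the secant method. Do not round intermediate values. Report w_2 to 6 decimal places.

f(w_0) = -1.221012, f(w_1) = -0.711249
w_2 = 0.595000 - (-0.711249)·(0.595000 - 0.397000)/(-0.711249 - (-1.221012)) = 0.871260; f(w_2) = -0.183175

0.871260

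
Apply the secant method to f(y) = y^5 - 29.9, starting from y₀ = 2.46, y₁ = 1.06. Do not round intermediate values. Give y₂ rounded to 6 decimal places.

1.510544

f(y_0) = 60.189782, f(y_1) = -28.561774
y_2 = 1.060000 - (-28.561774)·(1.060000 - 2.460000)/(-28.561774 - (60.189782)) = 1.510544; f(y_2) = -22.035575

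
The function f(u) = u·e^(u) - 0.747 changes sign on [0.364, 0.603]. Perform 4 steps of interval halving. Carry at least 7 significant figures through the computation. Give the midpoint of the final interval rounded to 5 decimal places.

f(0.364000) = -0.223177, f(0.603000) = 0.355039 (opposite signs)
step 1: m = 0.483500, f(m) = 0.037112 > 0 → root in [0.364000, 0.483500]
step 2: m = 0.423750, f(m) = -0.099646 < 0 → root in [0.423750, 0.483500]
step 3: m = 0.453625, f(m) = -0.032991 < 0 → root in [0.453625, 0.483500]
step 4: m = 0.468562, f(m) = 0.001620 > 0 → root in [0.453625, 0.468562]
Midpoint of [0.453625, 0.468562] = 0.461094

0.46109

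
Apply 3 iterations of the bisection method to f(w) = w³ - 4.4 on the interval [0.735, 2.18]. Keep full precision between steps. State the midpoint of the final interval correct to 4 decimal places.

f(0.735000) = -4.002935, f(2.180000) = 5.960232 (opposite signs)
step 1: m = 1.457500, f(m) = -1.303824 < 0 → root in [1.457500, 2.180000]
step 2: m = 1.818750, f(m) = 1.616155 > 0 → root in [1.457500, 1.818750]
step 3: m = 1.638125, f(m) = -0.004168 < 0 → root in [1.638125, 1.818750]
Midpoint of [1.638125, 1.818750] = 1.728438

1.7284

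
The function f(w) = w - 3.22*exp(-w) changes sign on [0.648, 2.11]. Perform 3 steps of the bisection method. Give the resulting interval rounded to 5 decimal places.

[1.01350, 1.19625]

f(0.648000) = -1.036353, f(2.110000) = 1.719614 (opposite signs)
step 1: m = 1.379000, f(m) = 0.568107 > 0 → root in [0.648000, 1.379000]
step 2: m = 1.013500, f(m) = -0.155188 < 0 → root in [1.013500, 1.379000]
step 3: m = 1.196250, f(m) = 0.222761 > 0 → root in [1.013500, 1.196250]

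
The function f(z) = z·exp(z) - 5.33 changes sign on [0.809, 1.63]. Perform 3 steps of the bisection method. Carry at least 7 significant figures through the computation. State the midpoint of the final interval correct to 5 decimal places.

1.37344

f(0.809000) = -3.513260, f(1.630000) = 2.989316 (opposite signs)
step 1: m = 1.219500, f(m) = -1.201389 < 0 → root in [1.219500, 1.630000]
step 2: m = 1.424750, f(m) = 0.592427 > 0 → root in [1.219500, 1.424750]
step 3: m = 1.322125, f(m) = -0.370201 < 0 → root in [1.322125, 1.424750]
Midpoint of [1.322125, 1.424750] = 1.373438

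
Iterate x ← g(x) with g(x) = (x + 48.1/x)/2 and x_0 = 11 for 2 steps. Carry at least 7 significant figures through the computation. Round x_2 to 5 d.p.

6.97210

x_1 = g(11.000000) = 7.686364
x_2 = g(7.686364) = 6.972100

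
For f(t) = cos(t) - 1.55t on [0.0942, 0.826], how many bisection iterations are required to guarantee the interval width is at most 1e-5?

Initial width b − a = 0.826 − 0.0942 = 0.731800.
After n steps the width is (b−a)/2^n; need (b−a)/2^n ≤ 1e-5.
So n ≥ log₂(0.731800/1e-5) = log₂(73180.0000) ≈ 16.1592.
Hence n = 17.

17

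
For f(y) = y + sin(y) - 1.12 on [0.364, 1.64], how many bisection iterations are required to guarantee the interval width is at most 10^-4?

14

Initial width b − a = 1.64 − 0.364 = 1.276000.
After n steps the width is (b−a)/2^n; need (b−a)/2^n ≤ 10^-4.
So n ≥ log₂(1.276000/10^-4) = log₂(12760.0000) ≈ 13.6393.
Hence n = 14.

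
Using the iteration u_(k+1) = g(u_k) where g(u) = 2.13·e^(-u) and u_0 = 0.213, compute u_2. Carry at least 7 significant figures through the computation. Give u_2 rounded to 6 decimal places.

0.380888

u_1 = g(0.213000) = 1.721373
u_2 = g(1.721373) = 0.380888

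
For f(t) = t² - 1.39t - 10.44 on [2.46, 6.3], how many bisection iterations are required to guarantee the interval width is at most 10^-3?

12

Initial width b − a = 6.3 − 2.46 = 3.840000.
After n steps the width is (b−a)/2^n; need (b−a)/2^n ≤ 10^-3.
So n ≥ log₂(3.840000/10^-3) = log₂(3840.0000) ≈ 11.9069.
Hence n = 12.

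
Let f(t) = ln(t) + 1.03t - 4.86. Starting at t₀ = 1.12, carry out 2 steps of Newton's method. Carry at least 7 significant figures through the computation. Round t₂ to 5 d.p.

3.49200

f'(t) = 1/t + 1.03
t_0 = 1.120000: f = -3.593071, f' = 1.922857 → t_1 = 1.120000 - (-3.593071)/(1.922857) = 2.988611
t_1 = 2.988611: f = -0.686922, f' = 1.364604 → t_2 = 2.988611 - (-0.686922)/(1.364604) = 3.491997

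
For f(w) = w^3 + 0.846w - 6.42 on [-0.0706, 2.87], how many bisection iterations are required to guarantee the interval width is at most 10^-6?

22

Initial width b − a = 2.87 − -0.0706 = 2.940600.
After n steps the width is (b−a)/2^n; need (b−a)/2^n ≤ 10^-6.
So n ≥ log₂(2.940600/10^-6) = log₂(2940600.0000) ≈ 21.4877.
Hence n = 22.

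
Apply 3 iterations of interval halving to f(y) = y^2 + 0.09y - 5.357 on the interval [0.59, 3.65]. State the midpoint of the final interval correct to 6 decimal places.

f(0.590000) = -4.955800, f(3.650000) = 8.294000 (opposite signs)
step 1: m = 2.120000, f(m) = -0.671800 < 0 → root in [2.120000, 3.650000]
step 2: m = 2.885000, f(m) = 3.225875 > 0 → root in [2.120000, 2.885000]
step 3: m = 2.502500, f(m) = 1.130731 > 0 → root in [2.120000, 2.502500]
Midpoint of [2.120000, 2.502500] = 2.311250

2.311250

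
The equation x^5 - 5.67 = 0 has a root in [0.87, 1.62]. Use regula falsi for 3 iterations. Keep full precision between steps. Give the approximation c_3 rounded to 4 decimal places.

False-position update: c = (a·f(b) − b·f(a))/(f(b) − f(a)); replace the endpoint whose sign matches f(c).
f(0.870000) = -5.171579, f(1.620000) = 5.487710
step 1: c = 1.233878, f(c) = -2.810029 < 0 → new bracket [1.233878, 1.620000]
step 2: c = 1.364638, f(c) = -0.937529 < 0 → new bracket [1.364638, 1.620000]
step 3: c = 1.401899, f(c) = -0.255183 < 0 → new bracket [1.401899, 1.620000]

1.4019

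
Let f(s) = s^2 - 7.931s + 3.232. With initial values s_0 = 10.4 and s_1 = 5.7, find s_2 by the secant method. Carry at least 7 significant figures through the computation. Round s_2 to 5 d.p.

f(s_0) = 28.909600, f(s_1) = -9.484700
s_2 = 5.700000 - (-9.484700)·(5.700000 - 10.400000)/(-9.484700 - (28.909600)) = 6.861060; f(s_2) = -4.108922

6.86106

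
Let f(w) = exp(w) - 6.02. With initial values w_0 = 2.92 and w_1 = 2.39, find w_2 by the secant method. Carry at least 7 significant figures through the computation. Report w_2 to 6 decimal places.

Secant update: w_(k+1) = w_k − f(w_k)·(w_k − w_(k-1))/(f(w_k) − f(w_(k-1))).
f(w_0) = 12.521287, f(w_1) = 4.893494
w_2 = 2.390000 - (4.893494)·(2.390000 - 2.920000)/(4.893494 - (12.521287)) = 2.049987; f(w_2) = 1.747797

2.049987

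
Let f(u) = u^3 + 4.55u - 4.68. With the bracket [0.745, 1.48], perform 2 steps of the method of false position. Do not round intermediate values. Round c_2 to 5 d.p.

0.87261

False-position update: c = (a·f(b) − b·f(a))/(f(b) − f(a)); replace the endpoint whose sign matches f(c).
f(0.745000) = -0.876756, f(1.480000) = 5.295792
step 1: c = 0.849400, f(c) = -0.202403 < 0 → new bracket [0.849400, 1.480000]
step 2: c = 0.872614, f(c) = -0.045148 < 0 → new bracket [0.872614, 1.480000]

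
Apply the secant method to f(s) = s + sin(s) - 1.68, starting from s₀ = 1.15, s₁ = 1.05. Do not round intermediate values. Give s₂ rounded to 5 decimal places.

0.88664

f(s_0) = 0.382764, f(s_1) = 0.237423
s_2 = 1.050000 - (0.237423)·(1.050000 - 1.150000)/(0.237423 - (0.382764)) = 0.886644; f(s_2) = -0.018401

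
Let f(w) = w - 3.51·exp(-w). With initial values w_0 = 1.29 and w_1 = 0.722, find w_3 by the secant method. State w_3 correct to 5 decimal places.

f(w_0) = 0.323800, f(w_1) = -0.983087
w_2 = 0.722000 - (-0.983087)·(0.722000 - 1.290000)/(-0.983087 - (0.323800)) = 1.149270; f(w_2) = 0.037063
w_3 = 1.149270 - (0.037063)·(1.149270 - 0.722000)/(0.037063 - (-0.983087)) = 1.133747; f(w_3) = 0.004140

1.13375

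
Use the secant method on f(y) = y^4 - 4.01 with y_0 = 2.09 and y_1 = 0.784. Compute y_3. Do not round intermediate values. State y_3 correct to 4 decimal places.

1.9629

Secant update: y_(k+1) = y_k − f(y_k)·(y_k − y_(k-1))/(f(y_k) − f(y_(k-1))).
f(y_0) = 15.070298, f(y_1) = -3.632198
y_2 = 0.784000 - (-3.632198)·(0.784000 - 2.090000)/(-3.632198 - (15.070298)) = 1.037637; f(y_2) = -2.850736
y_3 = 1.037637 - (-2.850736)·(1.037637 - 0.784000)/(-2.850736 - (-3.632198)) = 1.962894; f(y_3) = 10.835253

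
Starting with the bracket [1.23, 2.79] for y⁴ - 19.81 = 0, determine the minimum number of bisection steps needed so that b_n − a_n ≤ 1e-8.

28

Initial width b − a = 2.79 − 1.23 = 1.560000.
After n steps the width is (b−a)/2^n; need (b−a)/2^n ≤ 1e-8.
So n ≥ log₂(1.560000/1e-8) = log₂(156000000.0000) ≈ 27.2170.
Hence n = 28.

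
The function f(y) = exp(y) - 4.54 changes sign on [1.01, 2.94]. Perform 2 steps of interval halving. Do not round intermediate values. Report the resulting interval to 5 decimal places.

f(1.010000) = -1.794399, f(2.940000) = 14.375846 (opposite signs)
step 1: m = 1.975000, f(m) = 2.666620 > 0 → root in [1.010000, 1.975000]
step 2: m = 1.492500, f(m) = -0.091798 < 0 → root in [1.492500, 1.975000]

[1.49250, 1.97500]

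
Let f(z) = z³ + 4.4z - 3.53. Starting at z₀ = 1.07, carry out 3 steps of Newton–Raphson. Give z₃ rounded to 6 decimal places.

0.718110

f'(z) = 3z² + 4.4
z_0 = 1.070000: f = 2.403043, f' = 7.834700 → z_1 = 1.070000 - (2.403043)/(7.834700) = 0.763282
z_1 = 0.763282: f = 0.273129, f' = 6.147799 → z_2 = 0.763282 - (0.273129)/(6.147799) = 0.718855
z_2 = 0.718855: f = 0.004432, f' = 5.950257 → z_3 = 0.718855 - (0.004432)/(5.950257) = 0.718110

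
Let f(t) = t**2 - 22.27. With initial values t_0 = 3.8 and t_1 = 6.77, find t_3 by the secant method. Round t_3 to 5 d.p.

f(t_0) = -7.830000, f(t_1) = 23.562900
t_2 = 6.770000 - (23.562900)·(6.770000 - 3.800000)/(23.562900 - (-7.830000)) = 4.540776; f(t_2) = -1.651355
t_3 = 4.540776 - (-1.651355)·(4.540776 - 6.770000)/(-1.651355 - (23.562900)) = 4.686774; f(t_3) = -0.304148

4.68677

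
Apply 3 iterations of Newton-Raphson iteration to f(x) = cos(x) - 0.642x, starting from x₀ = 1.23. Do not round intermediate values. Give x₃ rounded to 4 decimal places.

f'(x) = -sin(x) - 0.642
x_0 = 1.230000: f = -0.455422, f' = -1.584489 → x_1 = 1.230000 - (-0.455422)/(-1.584489) = 0.942575
x_1 = 0.942575: f = -0.017426, f' = -1.451074 → x_2 = 0.942575 - (-0.017426)/(-1.451074) = 0.930566
x_2 = 0.930566: f = -0.000043, f' = -1.443958 → x_3 = 0.930566 - (-0.000043)/(-1.443958) = 0.930536

0.9305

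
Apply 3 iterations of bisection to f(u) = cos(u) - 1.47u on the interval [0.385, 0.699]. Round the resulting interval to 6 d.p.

f(0.385000) = 0.360848, f(0.699000) = -0.262044 (opposite signs)
step 1: m = 0.542000, f(m) = 0.059939 > 0 → root in [0.542000, 0.699000]
step 2: m = 0.620500, f(m) = -0.098547 < 0 → root in [0.542000, 0.620500]
step 3: m = 0.581250, f(m) = -0.018661 < 0 → root in [0.542000, 0.581250]

[0.542000, 0.581250]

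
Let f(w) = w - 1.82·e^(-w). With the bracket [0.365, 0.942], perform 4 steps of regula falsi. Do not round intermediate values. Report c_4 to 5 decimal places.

0.80982

f(0.365000) = -0.898438, f(0.942000) = 0.232478
step 1: c = 0.823388, f(c) = 0.024514 > 0 → new bracket [0.365000, 0.823388]
step 2: c = 0.811213, f(c) = 0.002553 > 0 → new bracket [0.365000, 0.811213]
step 3: c = 0.809949, f(c) = 0.000266 > 0 → new bracket [0.365000, 0.809949]
step 4: c = 0.809817, f(c) = 0.000028 > 0 → new bracket [0.365000, 0.809817]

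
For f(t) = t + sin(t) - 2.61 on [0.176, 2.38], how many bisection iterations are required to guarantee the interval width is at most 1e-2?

Initial width b − a = 2.38 − 0.176 = 2.204000.
After n steps the width is (b−a)/2^n; need (b−a)/2^n ≤ 1e-2.
So n ≥ log₂(2.204000/1e-2) = log₂(220.4000) ≈ 7.7840.
Hence n = 8.

8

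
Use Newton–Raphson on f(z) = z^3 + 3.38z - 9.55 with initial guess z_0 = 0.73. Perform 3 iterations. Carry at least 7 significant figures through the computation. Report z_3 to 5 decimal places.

Newton update: z ← z − f(z)/f'(z).
f'(z) = 3z^2 + 3.38
z_0 = 0.730000: f = -6.693583, f' = 4.978700 → z_1 = 0.730000 - (-6.693583)/(4.978700) = 2.074444
z_1 = 2.074444: f = 6.388612, f' = 16.289953 → z_2 = 2.074444 - (6.388612)/(16.289953) = 1.682263
z_2 = 1.682263: f = 0.896866, f' = 11.870025 → z_3 = 1.682263 - (0.896866)/(11.870025) = 1.606706

1.60671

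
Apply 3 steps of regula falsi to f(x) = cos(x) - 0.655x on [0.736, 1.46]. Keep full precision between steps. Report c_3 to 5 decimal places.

f(0.736000) = 0.259080, f(1.460000) = -0.845730
step 1: c = 0.905779, f(c) = 0.023787 > 0 → new bracket [0.905779, 1.460000]
step 2: c = 0.920941, f(c) = 0.001855 > 0 → new bracket [0.920941, 1.460000]
step 3: c = 0.922121, f(c) = 0.000143 > 0 → new bracket [0.922121, 1.460000]

0.92212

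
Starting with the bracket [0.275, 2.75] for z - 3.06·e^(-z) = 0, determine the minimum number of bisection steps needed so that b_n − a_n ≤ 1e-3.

Initial width b − a = 2.75 − 0.275 = 2.475000.
After n steps the width is (b−a)/2^n; need (b−a)/2^n ≤ 1e-3.
So n ≥ log₂(2.475000/1e-3) = log₂(2475.0000) ≈ 11.2732.
Hence n = 12.

12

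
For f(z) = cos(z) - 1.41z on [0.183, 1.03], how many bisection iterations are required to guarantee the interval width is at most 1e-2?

Initial width b − a = 1.03 − 0.183 = 0.847000.
After n steps the width is (b−a)/2^n; need (b−a)/2^n ≤ 1e-2.
So n ≥ log₂(0.847000/1e-2) = log₂(84.7000) ≈ 6.4043.
Hence n = 7.

7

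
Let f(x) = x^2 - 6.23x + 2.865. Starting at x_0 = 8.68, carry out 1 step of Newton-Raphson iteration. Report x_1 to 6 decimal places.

6.511896

f'(x) = 2x - 6.23
x_0 = 8.680000: f = 24.131000, f' = 11.130000 → x_1 = 8.680000 - (24.131000)/(11.130000) = 6.511896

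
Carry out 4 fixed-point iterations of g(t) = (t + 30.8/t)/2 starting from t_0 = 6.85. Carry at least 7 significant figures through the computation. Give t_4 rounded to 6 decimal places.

t_1 = g(6.850000) = 5.673175
t_2 = g(5.673175) = 5.551117
t_3 = g(5.551117) = 5.549775
t_4 = g(5.549775) = 5.549775

5.549775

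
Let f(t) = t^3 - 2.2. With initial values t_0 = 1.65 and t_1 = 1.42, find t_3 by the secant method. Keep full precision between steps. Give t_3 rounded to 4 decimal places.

1.3028

Secant update: t_(k+1) = t_k − f(t_k)·(t_k − t_(k-1))/(f(t_k) − f(t_(k-1))).
f(t_0) = 2.292125, f(t_1) = 0.663288
t_2 = 1.420000 - (0.663288)·(1.420000 - 1.650000)/(0.663288 - (2.292125)) = 1.326340; f(t_2) = 0.133270
t_3 = 1.326340 - (0.133270)·(1.326340 - 1.420000)/(0.133270 - (0.663288)) = 1.302790; f(t_3) = 0.011177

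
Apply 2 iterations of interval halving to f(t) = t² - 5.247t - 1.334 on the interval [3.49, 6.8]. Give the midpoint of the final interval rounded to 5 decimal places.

f(3.490000) = -7.465930, f(6.800000) = 9.226400 (opposite signs)
step 1: m = 5.145000, f(m) = -1.858790 < 0 → root in [5.145000, 6.800000]
step 2: m = 5.972500, f(m) = 2.999049 > 0 → root in [5.145000, 5.972500]
Midpoint of [5.145000, 5.972500] = 5.558750

5.55875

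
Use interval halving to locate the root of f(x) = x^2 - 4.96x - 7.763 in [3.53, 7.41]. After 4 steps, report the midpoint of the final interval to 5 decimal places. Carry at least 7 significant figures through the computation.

f(3.530000) = -12.810900, f(7.410000) = 10.391500 (opposite signs)
step 1: m = 5.470000, f(m) = -4.973300 < 0 → root in [5.470000, 7.410000]
step 2: m = 6.440000, f(m) = 1.768200 > 0 → root in [5.470000, 6.440000]
step 3: m = 5.955000, f(m) = -1.837775 < 0 → root in [5.955000, 6.440000]
step 4: m = 6.197500, f(m) = -0.093594 < 0 → root in [6.197500, 6.440000]
Midpoint of [6.197500, 6.440000] = 6.318750

6.31875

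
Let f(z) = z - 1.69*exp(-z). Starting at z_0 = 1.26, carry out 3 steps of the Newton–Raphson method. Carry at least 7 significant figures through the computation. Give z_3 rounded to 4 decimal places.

f'(z) = 1 + 1.69*exp(-z)
z_0 = 1.260000: f = 0.780625, f' = 1.479375 → z_1 = 1.260000 - (0.780625)/(1.479375) = 0.732328
z_1 = 0.732328: f = -0.080204, f' = 1.812532 → z_2 = 0.732328 - (-0.080204)/(1.812532) = 0.776578
z_2 = 0.776578: f = -0.000784, f' = 1.777362 → z_3 = 0.776578 - (-0.000784)/(1.777362) = 0.777019

0.7770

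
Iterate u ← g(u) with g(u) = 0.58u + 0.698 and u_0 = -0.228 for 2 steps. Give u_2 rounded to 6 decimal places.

1.026141

u_1 = g(-0.228000) = 0.565760
u_2 = g(0.565760) = 1.026141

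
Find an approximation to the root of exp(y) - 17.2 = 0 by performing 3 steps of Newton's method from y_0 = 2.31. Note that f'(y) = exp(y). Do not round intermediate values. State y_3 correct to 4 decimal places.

2.8450

y_0 = 2.310000: f = -7.125575, f' = 10.074425 → y_1 = 2.310000 - (-7.125575)/(10.074425) = 3.017294
y_1 = 3.017294: f = 3.235908, f' = 20.435908 → y_2 = 3.017294 - (3.235908)/(20.435908) = 2.858949
y_2 = 2.858949: f = 0.243190, f' = 17.443190 → y_3 = 2.858949 - (0.243190)/(17.443190) = 2.845007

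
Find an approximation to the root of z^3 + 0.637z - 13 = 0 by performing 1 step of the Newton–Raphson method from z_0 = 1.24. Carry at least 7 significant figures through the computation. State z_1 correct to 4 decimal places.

f'(z) = 3z^2 + 0.637
z_0 = 1.240000: f = -10.303496, f' = 5.249800 → z_1 = 1.240000 - (-10.303496)/(5.249800) = 3.202645

3.2026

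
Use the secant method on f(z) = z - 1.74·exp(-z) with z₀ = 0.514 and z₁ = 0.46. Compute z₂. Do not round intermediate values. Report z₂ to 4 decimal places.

f(z_0) = -0.526691, f(z_1) = -0.638434
z_2 = 0.460000 - (-0.638434)·(0.460000 - 0.514000)/(-0.638434 - (-0.526691)) = 0.768526; f(z_2) = -0.038305

0.7685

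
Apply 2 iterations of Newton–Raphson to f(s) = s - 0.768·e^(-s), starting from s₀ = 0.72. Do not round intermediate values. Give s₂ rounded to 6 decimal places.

0.476753

Newton update: s ← s − f(s)/f'(s).
f'(s) = 1 + 0.768·e^(-s)
s_0 = 0.720000: f = 0.346174, f' = 1.373826 → s_1 = 0.720000 - (0.346174)/(1.373826) = 0.468022
s_1 = 0.468022: f = -0.012931, f' = 1.480952 → s_2 = 0.468022 - (-0.012931)/(1.480952) = 0.476753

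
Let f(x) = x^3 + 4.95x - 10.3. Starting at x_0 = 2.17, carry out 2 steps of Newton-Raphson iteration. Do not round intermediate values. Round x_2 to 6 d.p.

f'(x) = 3x^2 + 4.95
x_0 = 2.170000: f = 10.659813, f' = 19.076700 → x_1 = 2.170000 - (10.659813)/(19.076700) = 1.611213
x_1 = 1.611213: f = 1.858224, f' = 12.738021 → x_2 = 1.611213 - (1.858224)/(12.738021) = 1.465333

1.465333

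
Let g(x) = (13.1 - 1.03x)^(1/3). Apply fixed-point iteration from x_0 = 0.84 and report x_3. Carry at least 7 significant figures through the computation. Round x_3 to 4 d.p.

x_1 = g(0.840000) = 2.304264
x_2 = g(2.304264) = 2.205400
x_3 = g(2.205400) = 2.212357

2.2124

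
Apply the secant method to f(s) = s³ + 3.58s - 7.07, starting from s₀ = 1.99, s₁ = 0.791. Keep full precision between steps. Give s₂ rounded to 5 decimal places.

Secant update: s_(k+1) = s_k − f(s_k)·(s_k − s_(k-1))/(f(s_k) − f(s_(k-1))).
f(s_0) = 7.934799, f(s_1) = -3.743306
s_2 = 0.791000 - (-3.743306)·(0.791000 - 1.990000)/(-3.743306 - (7.934799)) = 1.175328; f(s_2) = -1.238732

1.17533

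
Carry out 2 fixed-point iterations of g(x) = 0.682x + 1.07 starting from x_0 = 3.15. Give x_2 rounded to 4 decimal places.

x_1 = g(3.150000) = 3.218300
x_2 = g(3.218300) = 3.264881

3.2649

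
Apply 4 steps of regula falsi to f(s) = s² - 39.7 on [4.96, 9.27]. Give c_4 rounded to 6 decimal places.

f(4.960000) = -15.098400, f(9.270000) = 46.232900
step 1: c = 6.021026, f(c) = -3.447246 < 0 → new bracket [6.021026, 9.270000]
step 2: c = 6.246468, f(c) = -0.681632 < 0 → new bracket [6.246468, 9.270000]
step 3: c = 6.290398, f(c) = -0.130893 < 0 → new bracket [6.290398, 9.270000]
step 4: c = 6.298810, f(c) = -0.024993 < 0 → new bracket [6.298810, 9.270000]

6.298810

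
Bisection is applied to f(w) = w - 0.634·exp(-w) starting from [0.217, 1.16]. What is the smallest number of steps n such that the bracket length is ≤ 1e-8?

Initial width b − a = 1.16 − 0.217 = 0.943000.
After n steps the width is (b−a)/2^n; need (b−a)/2^n ≤ 1e-8.
So n ≥ log₂(0.943000/1e-8) = log₂(94300000.0000) ≈ 26.4908.
Hence n = 27.

27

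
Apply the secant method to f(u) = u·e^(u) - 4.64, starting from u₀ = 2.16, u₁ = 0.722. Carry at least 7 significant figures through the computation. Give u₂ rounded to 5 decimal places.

0.98500

f(u_0) = 14.089657, f(u_1) = -3.153730
u_2 = 0.722000 - (-3.153730)·(0.722000 - 2.160000)/(-3.153730 - (14.089657)) = 0.985003; f(u_2) = -2.002339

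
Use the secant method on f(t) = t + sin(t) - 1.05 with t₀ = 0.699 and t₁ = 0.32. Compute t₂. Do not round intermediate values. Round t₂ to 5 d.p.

0.54242

f(t_0) = 0.292453, f(t_1) = -0.415433
t_2 = 0.320000 - (-0.415433)·(0.320000 - 0.699000)/(-0.415433 - (0.292453)) = 0.542422; f(t_2) = 0.008633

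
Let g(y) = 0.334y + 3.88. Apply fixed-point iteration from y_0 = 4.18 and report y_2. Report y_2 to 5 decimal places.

y_1 = g(4.180000) = 5.276120
y_2 = g(5.276120) = 5.642224

5.64222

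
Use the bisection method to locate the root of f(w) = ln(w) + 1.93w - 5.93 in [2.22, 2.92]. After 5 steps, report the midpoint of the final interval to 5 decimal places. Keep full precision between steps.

2.58094

f(2.220000) = -0.847893, f(2.920000) = 0.777184 (opposite signs)
step 1: m = 2.570000, f(m) = -0.025994 < 0 → root in [2.570000, 2.920000]
step 2: m = 2.745000, f(m) = 0.377631 > 0 → root in [2.570000, 2.745000]
step 3: m = 2.657500, f(m) = 0.176361 > 0 → root in [2.570000, 2.657500]
step 4: m = 2.613750, f(m) = 0.075323 > 0 → root in [2.570000, 2.613750]
step 5: m = 2.591875, f(m) = 0.024700 > 0 → root in [2.570000, 2.591875]
Midpoint of [2.570000, 2.591875] = 2.580938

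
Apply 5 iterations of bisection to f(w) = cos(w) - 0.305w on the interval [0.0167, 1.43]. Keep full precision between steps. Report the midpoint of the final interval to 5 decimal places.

f(0.016700) = 0.994767, f(1.430000) = -0.295818 (opposite signs)
step 1: m = 0.723350, f(m) = 0.528971 > 0 → root in [0.723350, 1.430000]
step 2: m = 1.076675, f(m) = 0.145872 > 0 → root in [1.076675, 1.430000]
step 3: m = 1.253337, f(m) = -0.070115 < 0 → root in [1.076675, 1.253337]
step 4: m = 1.165006, f(m) = 0.039418 > 0 → root in [1.165006, 1.253337]
step 5: m = 1.209172, f(m) = -0.015003 < 0 → root in [1.165006, 1.209172]
Midpoint of [1.165006, 1.209172] = 1.187089

1.18709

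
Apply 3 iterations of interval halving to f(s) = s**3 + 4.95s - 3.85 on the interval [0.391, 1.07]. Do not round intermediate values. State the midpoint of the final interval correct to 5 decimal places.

0.68806

f(0.391000) = -1.854774, f(1.070000) = 2.671543 (opposite signs)
step 1: m = 0.730500, f(m) = 0.155792 > 0 → root in [0.391000, 0.730500]
step 2: m = 0.560750, f(m) = -0.897965 < 0 → root in [0.560750, 0.730500]
step 3: m = 0.645625, f(m) = -0.385039 < 0 → root in [0.645625, 0.730500]
Midpoint of [0.645625, 0.730500] = 0.688063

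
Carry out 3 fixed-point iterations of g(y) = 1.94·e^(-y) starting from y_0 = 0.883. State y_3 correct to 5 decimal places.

y_1 = g(0.883000) = 0.802268
y_2 = g(0.802268) = 0.869723
y_3 = g(0.869723) = 0.812991

0.81299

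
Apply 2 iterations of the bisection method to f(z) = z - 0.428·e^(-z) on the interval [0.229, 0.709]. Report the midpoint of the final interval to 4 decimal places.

f(0.229000) = -0.111401, f(0.709000) = 0.498366 (opposite signs)
step 1: m = 0.469000, f(m) = 0.201231 > 0 → root in [0.229000, 0.469000]
step 2: m = 0.349000, f(m) = 0.047092 > 0 → root in [0.229000, 0.349000]
Midpoint of [0.229000, 0.349000] = 0.289000

0.2890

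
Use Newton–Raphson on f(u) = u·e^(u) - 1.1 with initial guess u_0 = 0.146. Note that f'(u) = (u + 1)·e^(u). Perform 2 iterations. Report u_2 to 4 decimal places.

u_0 = 0.146000: f = -0.931049, f' = 1.326147 → u_1 = 0.146000 - (-0.931049)/(1.326147) = 0.848071
u_1 = 0.848071: f = 0.880363, f' = 4.315501 → u_2 = 0.848071 - (0.880363)/(4.315501) = 0.644071

0.6441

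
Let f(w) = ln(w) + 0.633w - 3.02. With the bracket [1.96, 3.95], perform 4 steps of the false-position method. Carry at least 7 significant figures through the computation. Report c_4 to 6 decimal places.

f(1.960000) = -1.106376, f(3.950000) = 0.854066
step 1: c = 3.083057, f(c) = 0.057497 > 0 → new bracket [1.960000, 3.083057]
step 2: c = 3.027577, f(c) = 0.004218 > 0 → new bracket [1.960000, 3.027577]
step 3: c = 3.023522, f(c) = 0.000311 > 0 → new bracket [1.960000, 3.023522]
step 4: c = 3.023222, f(c) = 0.000023 > 0 → new bracket [1.960000, 3.023222]

3.023222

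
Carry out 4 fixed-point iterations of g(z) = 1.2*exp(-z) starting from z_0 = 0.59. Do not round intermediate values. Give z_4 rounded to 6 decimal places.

0.628044

z_1 = g(0.590000) = 0.665193
z_2 = g(0.665193) = 0.617009
z_3 = g(0.617009) = 0.647467
z_4 = g(0.647467) = 0.628044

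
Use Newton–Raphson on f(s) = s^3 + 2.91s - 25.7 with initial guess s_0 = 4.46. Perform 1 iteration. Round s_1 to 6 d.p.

3.245725

f'(s) = 3s^2 + 2.91
s_0 = 4.460000: f = 75.995136, f' = 62.584800 → s_1 = 4.460000 - (75.995136)/(62.584800) = 3.245725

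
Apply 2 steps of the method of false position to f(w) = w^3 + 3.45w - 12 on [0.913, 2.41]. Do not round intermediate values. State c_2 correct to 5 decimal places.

1.74525

False-position update: c = (a·f(b) − b·f(a))/(f(b) − f(a)); replace the endpoint whose sign matches f(c).
f(0.913000) = -8.089102, f(2.410000) = 10.312021
step 1: c = 1.571079, f(c) = -2.701904 < 0 → new bracket [1.571079, 2.410000]
step 2: c = 1.745252, f(c) = -0.663004 < 0 → new bracket [1.745252, 2.410000]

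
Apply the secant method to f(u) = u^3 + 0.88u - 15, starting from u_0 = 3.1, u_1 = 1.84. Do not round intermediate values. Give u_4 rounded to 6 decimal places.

f(u_0) = 17.519000, f(u_1) = -7.151296
u_2 = 1.840000 - (-7.151296)·(1.840000 - 3.100000)/(-7.151296 - (17.519000)) = 2.205242; f(u_2) = -2.335089
u_3 = 2.205242 - (-2.335089)·(2.205242 - 1.840000)/(-2.335089 - (-7.151296)) = 2.382326; f(u_3) = 0.617286
u_4 = 2.382326 - (0.617286)·(2.382326 - 2.205242)/(0.617286 - (-2.335089)) = 2.345301; f(u_4) = -0.035952

2.345301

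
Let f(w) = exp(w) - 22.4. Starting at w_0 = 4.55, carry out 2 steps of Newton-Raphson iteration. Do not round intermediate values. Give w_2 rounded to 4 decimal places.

f'(w) = exp(w)
w_0 = 4.550000: f = 72.232408, f' = 94.632408 → w_1 = 4.550000 - (72.232408)/(94.632408) = 3.786705
w_1 = 3.786705: f = 21.710832, f' = 44.110832 → w_2 = 3.786705 - (21.710832)/(44.110832) = 3.294517

3.2945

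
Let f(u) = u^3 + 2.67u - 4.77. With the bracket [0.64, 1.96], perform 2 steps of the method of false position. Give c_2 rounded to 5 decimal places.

False-position update: c = (a·f(b) − b·f(a))/(f(b) − f(a)); replace the endpoint whose sign matches f(c).
f(0.640000) = -2.799056, f(1.960000) = 7.992736
step 1: c = 0.982367, f(c) = -1.199052 < 0 → new bracket [0.982367, 1.960000]
step 2: c = 1.109897, f(c) = -0.439322 < 0 → new bracket [1.109897, 1.960000]

1.10990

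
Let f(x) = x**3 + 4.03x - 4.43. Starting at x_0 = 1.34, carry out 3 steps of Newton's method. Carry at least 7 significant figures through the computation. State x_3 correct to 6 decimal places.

f'(x) = 3x**2 + 4.03
x_0 = 1.340000: f = 3.376304, f' = 9.416800 → x_1 = 1.340000 - (3.376304)/(9.416800) = 0.981460
x_1 = 0.981460: f = 0.470685, f' = 6.919788 → x_2 = 0.981460 - (0.470685)/(6.919788) = 0.913439
x_2 = 0.913439: f = 0.013308, f' = 6.533114 → x_3 = 0.913439 - (0.013308)/(6.533114) = 0.911402

0.911402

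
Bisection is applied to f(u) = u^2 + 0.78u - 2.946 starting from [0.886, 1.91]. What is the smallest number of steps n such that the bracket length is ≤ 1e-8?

Initial width b − a = 1.91 − 0.886 = 1.024000.
After n steps the width is (b−a)/2^n; need (b−a)/2^n ≤ 1e-8.
So n ≥ log₂(1.024000/1e-8) = log₂(102400000.0000) ≈ 26.6096.
Hence n = 27.

27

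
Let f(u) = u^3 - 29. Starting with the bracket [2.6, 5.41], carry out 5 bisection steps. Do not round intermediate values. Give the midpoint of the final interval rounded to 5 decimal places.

3.08297

f(2.600000) = -11.424000, f(5.410000) = 129.340421 (opposite signs)
step 1: m = 4.005000, f(m) = 35.240300 > 0 → root in [2.600000, 4.005000]
step 2: m = 3.302500, f(m) = 7.018737 > 0 → root in [2.600000, 3.302500]
step 3: m = 2.951250, f(m) = -3.294977 < 0 → root in [2.951250, 3.302500]
step 4: m = 3.126875, f(m) = 1.572543 > 0 → root in [2.951250, 3.126875]
step 5: m = 3.039062, f(m) = -0.931520 < 0 → root in [3.039062, 3.126875]
Midpoint of [3.039062, 3.126875] = 3.082969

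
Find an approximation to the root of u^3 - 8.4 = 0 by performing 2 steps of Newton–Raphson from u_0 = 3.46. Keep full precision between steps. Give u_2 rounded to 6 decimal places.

f'(u) = 3u^2
u_0 = 3.460000: f = 33.021736, f' = 35.914800 → u_1 = 3.460000 - (33.021736)/(35.914800) = 2.540554
u_1 = 2.540554: f = 7.997780, f' = 19.363237 → u_2 = 2.540554 - (7.997780)/(19.363237) = 2.127514

2.127514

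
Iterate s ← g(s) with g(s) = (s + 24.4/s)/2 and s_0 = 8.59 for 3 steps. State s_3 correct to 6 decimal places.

s_1 = g(8.590000) = 5.715256
s_2 = g(5.715256) = 4.992266
s_3 = g(4.992266) = 4.939913

4.939913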